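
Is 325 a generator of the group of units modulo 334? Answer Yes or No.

Yes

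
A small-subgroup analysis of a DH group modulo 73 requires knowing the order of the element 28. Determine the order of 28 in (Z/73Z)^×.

72

ord(28) | φ(73) = 73 − 1 = 72 = 2^3 · 3^2.
Divisors of 72: 1, 2, 3, 4, 6, 8, 9, 12, 18, 24, 36, 72.
Check 28^d mod 73 for each divisor in increasing order:
28^1 ≡ 28 (mod 73)
28^2 ≡ 54 (mod 73)
28^3 ≡ 52 (mod 73)
28^4 ≡ 69 (mod 73)
28^6 ≡ 3 (mod 73)
28^8 ≡ 16 (mod 73)
28^9 ≡ 10 (mod 73)
28^12 ≡ 9 (mod 73)
28^18 ≡ 27 (mod 73)
28^24 ≡ 8 (mod 73)
28^36 ≡ 72 (mod 73)
28^72 ≡ 1 (mod 73) ✓
Therefore the multiplicative order of 28 modulo 73 is 72.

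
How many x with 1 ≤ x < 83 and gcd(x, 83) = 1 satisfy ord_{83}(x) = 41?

40

φ(83) = 83 − 1 = 82 = 2 · 41.
Since (Z/83Z)^× is cyclic of order 82, the number of elements of order d is φ(d) when d | 82 and 0 otherwise.
41 | 82, and φ(41) = 41 − 1 = 40.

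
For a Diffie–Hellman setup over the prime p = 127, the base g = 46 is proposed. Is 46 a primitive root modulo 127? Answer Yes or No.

Yes

φ(127) = 127 − 1 = 126 = 2 · 3^2 · 7.
46 is a primitive root mod 127 iff 46^(φ(127)/q) ≢ 1 for every prime q | φ(127), i.e. q ∈ {2, 3, 7}.
46^63 ≡ 126 (mod 127)  [q = 2: ≢ 1 ✓]
46^42 ≡ 107 (mod 127)  [q = 3: ≢ 1 ✓]
46^18 ≡ 2 (mod 127)  [q = 7: ≢ 1 ✓]
Every test exponent gives a nontrivial residue, hence 46 generates the full group.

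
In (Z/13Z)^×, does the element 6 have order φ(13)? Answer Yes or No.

Yes

φ(13) = 13 − 1 = 12 = 2^2 · 3.
Test 6^(12/q) mod 13 for each prime factor q of 12:
6^6 ≡ 12 (mod 13)  [q = 2: ≢ 1 ✓]
6^4 ≡ 9 (mod 13)  [q = 3: ≢ 1 ✓]
None equal 1, so ord_13(6) = 12: 6 is a primitive root.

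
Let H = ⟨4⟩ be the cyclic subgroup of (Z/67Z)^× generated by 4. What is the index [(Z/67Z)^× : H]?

Since 4 ∈ (Z/67Z)^×, its order divides φ(67) = 67 − 1 = 66 = 2 · 3 · 11.
Divisors of 66: 1, 2, 3, 6, 11, 22, 33, 66.
Evaluate successive powers at the divisors of 66:
4^1 ≡ 4
4^2 ≡ 16
4^3 ≡ 64
4^6 ≡ 9
4^11 ≡ 37
4^22 ≡ 29
4^33 ≡ 1
So ord_67(4) = 33, hence |⟨4⟩| = 33.
The index is φ(67) / ord(4) = 66 / 33 = 2.

2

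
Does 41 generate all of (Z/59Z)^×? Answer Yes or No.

φ(59) = 59 − 1 = 58 = 2 · 29.
Test 41^(58/q) mod 59 for each prime factor q of 58:
41^29 ≡ 1 (mod 59)  [q = 2: ≡ 1 ✗]
41^2 ≡ 29 (mod 59)  [q = 29: ≢ 1 ✓]
The check at q = 2 fails, so 41 generates a proper subgroup.

No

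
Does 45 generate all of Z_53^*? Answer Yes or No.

Yes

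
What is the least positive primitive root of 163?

φ(163) = 163 − 1 = 162 = 2 · 3^4.
g is a primitive root iff g^(162/q) ≢ 1 (mod 163) for each prime q ∈ {2, 3}.
g = 2: 2^81 ≡ 162; 2^54 ≡ 104 — none is 1, so 2 is a primitive root.
So 2 is the smallest generator of (Z/163Z)^×.

2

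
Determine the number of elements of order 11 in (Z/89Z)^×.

φ(89) = 89 − 1 = 88 = 2^3 · 11.
(Z/89Z)^× is cyclic (|G| = 88); a cyclic group of order m has exactly φ(d) elements of each order d | m, and none otherwise.
11 | 88, and φ(11) = 11 − 1 = 10.

10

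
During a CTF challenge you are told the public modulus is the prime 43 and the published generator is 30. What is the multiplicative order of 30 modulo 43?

42

ord(30) | φ(43) = 43 − 1 = 42 = 2 · 3 · 7.
Divisors of 42: 1, 2, 3, 6, 7, 14, 21, 42.
Test each divisor d:
30^1 ≡ 30 (mod 43)
30^2 ≡ 40 (mod 43)
30^3 ≡ 39 (mod 43)
30^6 ≡ 16 (mod 43)
30^7 ≡ 7 (mod 43)
30^14 ≡ 6 (mod 43)
30^21 ≡ 42 (mod 43)
30^42 ≡ 1 (mod 43) ✓
The smallest such exponent is 42, so the order of 30 is 42.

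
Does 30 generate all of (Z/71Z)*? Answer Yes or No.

No

φ(71) = 71 − 1 = 70 = 2 · 5 · 7.
30 is a primitive root mod 71 iff 30^(φ(71)/q) ≢ 1 for every prime q | φ(71), i.e. q ∈ {2, 5, 7}.
30^35 ≡ 1 (mod 71)  [q = 2: ≡ 1 ✗]
30^14 ≡ 1 (mod 71)  [q = 5: ≡ 1 ✗]
30^10 ≡ 20 (mod 71)  [q = 7: ≢ 1 ✓]
The check at q = 2 fails, so 30 generates a proper subgroup.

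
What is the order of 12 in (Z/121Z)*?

11

The order of 12 must divide φ(121) = φ(11^2) = 11·(11−1) = 110 = 2 · 5 · 11.
Divisors of 110: 1, 2, 5, 10, 11, 22, 55, 110.
Test each divisor d:
12^1 ≡ 12
12^2 ≡ 23
12^5 ≡ 56
12^10 ≡ 111
12^11 ≡ 1
The smallest such exponent is 11, so the order of 12 is 11.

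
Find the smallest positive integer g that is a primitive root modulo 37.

φ(37) = 37 − 1 = 36 = 2^2 · 3^2.
Test candidates g = 2, 3, … against the prime factors q ∈ {2, 3} of φ(37): g is a generator iff g^(36/q) ≢ 1 for every such q.
g = 2: 2^18 ≡ 36; 2^12 ≡ 26 — none is 1, so 2 is a primitive root.
Hence the least primitive root of 37 is 2.

2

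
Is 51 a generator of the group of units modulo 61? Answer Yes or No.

φ(61) = 61 − 1 = 60 = 2^2 · 3 · 5.
Test 51^(60/q) mod 61 for each prime factor q of 60:
51^30 ≡ 60 (mod 61)  [q = 2: ≢ 1 ✓]
51^20 ≡ 13 (mod 61)  [q = 3: ≢ 1 ✓]
51^12 ≡ 58 (mod 61)  [q = 5: ≢ 1 ✓]
None equal 1, so ord_61(51) = 60: 51 is a primitive root.

Yes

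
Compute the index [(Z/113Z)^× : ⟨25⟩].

2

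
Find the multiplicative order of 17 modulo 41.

The order of 17 must divide φ(41) = 41 − 1 = 40 = 2^3 · 5.
Divisors of 40: 1, 2, 4, 5, 8, 10, 20, 40.
Test each divisor d:
17^1 ≡ 17 (mod 41)
17^2 ≡ 2 (mod 41)
17^4 ≡ 4 (mod 41)
17^5 ≡ 27 (mod 41)
17^8 ≡ 16 (mod 41)
17^10 ≡ 32 (mod 41)
17^20 ≡ 40 (mod 41)
17^40 ≡ 1 (mod 41) ✓
The smallest such exponent is 40, so the order of 17 is 40.

40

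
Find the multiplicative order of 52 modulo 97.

ord(52) | φ(97) = 97 − 1 = 96 = 2^5 · 3.
Divisors of 96: 1, 2, 3, 4, 6, 8, 12, 16, 24, 32, 48, 96.
Compute 52^d (mod 97) for the divisors d until we hit 1:
52^1 ≡ 52
52^2 ≡ 85
52^3 ≡ 55
52^4 ≡ 47
52^6 ≡ 18
52^8 ≡ 75
52^12 ≡ 33
52^16 ≡ 96
52^24 ≡ 22
52^32 ≡ 1
So ord_97(52) = 32.

32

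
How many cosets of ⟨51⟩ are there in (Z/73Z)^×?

9

ord(51) | φ(73) = 73 − 1 = 72 = 2^3 · 3^2.
Divisors of 72: 1, 2, 3, 4, 6, 8, 9, 12, 18, 24, 36, 72.
Evaluate successive powers at the divisors of 72:
51^1 ≡ 51 (mod 73)
51^2 ≡ 46 (mod 73)
51^3 ≡ 10 (mod 73)
51^4 ≡ 72 (mod 73)
51^6 ≡ 27 (mod 73)
51^8 ≡ 1 (mod 73) ✓
So ord_73(51) = 8, hence |⟨51⟩| = 8.
[(Z/73Z)^× : ⟨51⟩] = 72/8 = 9.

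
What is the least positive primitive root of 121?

2

φ(121) = φ(11^2) = 11·(11−1) = 110 = 2 · 5 · 11.
Test candidates g = 2, 3, … against the prime factors q ∈ {2, 5, 11} of φ(121): g is a generator iff g^(110/q) ≢ 1 for every such q.
g = 2: 2^55 ≡ 120; 2^22 ≡ 81; 2^10 ≡ 56 — none is 1, so 2 is a primitive root.
So 2 is the smallest generator of (Z/121Z)^×.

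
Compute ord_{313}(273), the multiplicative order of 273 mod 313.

ord(273) | φ(313) = 313 − 1 = 312 = 2^3 · 3 · 13.
Divisors of 312: 1, 2, 3, 4, 6, 8, 12, 13, 24, 26, 39, 52, 78, 104, 156, 312.
Check 273^d mod 313 for each divisor in increasing order:
273^1 ≡ 273 (mod 313)
273^2 ≡ 35 (mod 313)
273^3 ≡ 165 (mod 313)
273^4 ≡ 286 (mod 313)
273^6 ≡ 307 (mod 313)
273^8 ≡ 103 (mod 313)
273^12 ≡ 36 (mod 313)
273^13 ≡ 125 (mod 313)
273^24 ≡ 44 (mod 313)
273^26 ≡ 288 (mod 313)
273^39 ≡ 5 (mod 313)
273^52 ≡ 312 (mod 313)
273^78 ≡ 25 (mod 313)
273^104 ≡ 1 (mod 313) ✓
So ord_313(273) = 104.

104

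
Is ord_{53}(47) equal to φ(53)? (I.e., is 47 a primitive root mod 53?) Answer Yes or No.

φ(53) = 53 − 1 = 52 = 2^2 · 13.
Test 47^(52/q) mod 53 for each prime factor q of 52:
47^26 ≡ 1 (mod 53)  [q = 2: ≡ 1 ✗]
47^4 ≡ 24 (mod 53)  [q = 13: ≢ 1 ✓]
Since 47^26 ≡ 1, the order of 47 divides 26 < 52, so 47 is not a primitive root.

No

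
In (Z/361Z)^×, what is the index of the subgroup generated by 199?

Since 199 ∈ (Z/361Z)^×, its order divides φ(361) = φ(19^2) = 19·(19−1) = 342 = 2 · 3^2 · 19.
Divisors of 342: 1, 2, 3, 6, 9, 18, 19, 38, 57, 114, 171, 342.
Evaluate successive powers at the divisors of 342:
199^1 ≡ 199 (mod 361)
199^2 ≡ 252 (mod 361)
199^3 ≡ 330 (mod 361)
199^6 ≡ 239 (mod 361)
199^9 ≡ 172 (mod 361)
199^18 ≡ 343 (mod 361)
199^19 ≡ 28 (mod 361)
199^38 ≡ 62 (mod 361)
199^57 ≡ 292 (mod 361)
199^114 ≡ 68 (mod 361)
199^171 ≡ 1 (mod 361) ✓
So ord_361(199) = 171, hence |⟨199⟩| = 171.
The index is φ(361) / ord(199) = 342 / 171 = 2.

2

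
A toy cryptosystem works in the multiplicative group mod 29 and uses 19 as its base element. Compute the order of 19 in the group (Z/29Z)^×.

Since 19 ∈ (Z/29Z)^×, its order divides φ(29) = 29 − 1 = 28 = 2^2 · 7.
Divisors of 28: 1, 2, 4, 7, 14, 28.
Evaluate successive powers at the divisors of 28:
19^1 ≡ 19 (mod 29)
19^2 ≡ 13 (mod 29)
19^4 ≡ 24 (mod 29)
19^7 ≡ 12 (mod 29)
19^14 ≡ 28 (mod 29)
19^28 ≡ 1 (mod 29) ✓
So ord_29(19) = 28.

28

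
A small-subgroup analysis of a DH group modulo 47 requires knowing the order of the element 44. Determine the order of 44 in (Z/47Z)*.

46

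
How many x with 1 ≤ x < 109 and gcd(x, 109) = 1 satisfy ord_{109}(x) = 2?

φ(109) = 109 − 1 = 108 = 2^2 · 3^3.
(Z/109Z)^× is cyclic (|G| = 108); a cyclic group of order m has exactly φ(d) elements of each order d | m, and none otherwise.
2 | 108, and φ(2) = 2 − 1 = 1.

1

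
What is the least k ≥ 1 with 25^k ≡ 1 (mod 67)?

11

Since 25 ∈ (Z/67Z)^×, its order divides φ(67) = 67 − 1 = 66 = 2 · 3 · 11.
Divisors of 66: 1, 2, 3, 6, 11, 22, 33, 66.
Evaluate successive powers at the divisors of 66:
25^1 ≡ 25 (mod 67)
25^2 ≡ 22 (mod 67)
25^3 ≡ 14 (mod 67)
25^6 ≡ 62 (mod 67)
25^11 ≡ 1 (mod 67) ✓
So ord_67(25) = 11.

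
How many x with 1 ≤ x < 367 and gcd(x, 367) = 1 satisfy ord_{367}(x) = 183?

120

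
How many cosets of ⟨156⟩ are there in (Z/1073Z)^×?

12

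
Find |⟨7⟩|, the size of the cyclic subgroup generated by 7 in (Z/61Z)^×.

60

Since 7 ∈ (Z/61Z)^×, its order divides φ(61) = 61 − 1 = 60 = 2^2 · 3 · 5.
Divisors of 60: 1, 2, 3, 4, 5, 6, 10, 12, 15, 20, 30, 60.
Compute 7^d (mod 61) for the divisors d until we hit 1:
7^1 ≡ 7
7^2 ≡ 49
7^3 ≡ 38
7^4 ≡ 22
7^5 ≡ 32
7^6 ≡ 41
7^10 ≡ 48
7^12 ≡ 34
7^15 ≡ 11
7^20 ≡ 47
7^30 ≡ 60
7^60 ≡ 1
The smallest such exponent is 60, so the order of 7 is 60.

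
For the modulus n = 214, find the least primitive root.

φ(214) = φ(2)·φ(107) = 1·106 = 106 = 2 · 53.
Test candidates g = 2, 3, … against the prime factors q ∈ {2, 53} of φ(214): g is a generator iff g^(106/q) ≢ 1 for every such q.
g = 2: gcd(2, 214) = 2 > 1, not a unit — skip.
g = 3: 3^53 ≡ 1 — hits 1, so not a primitive root.
g = 4: gcd(4, 214) = 2 > 1, not a unit — skip.
g = 5: 5^53 ≡ 213; 5^2 ≡ 25 — none is 1, so 5 is a primitive root.
So 5 is the smallest generator of (Z/214Z)^×.

5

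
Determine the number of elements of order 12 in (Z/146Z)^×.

4

φ(146) = φ(2)·φ(73) = 1·72 = 72 = 2^3 · 3^2.
(Z/146Z)^× is cyclic (|G| = 72); a cyclic group of order m has exactly φ(d) elements of each order d | m, and none otherwise.
12 = 2^2 · 3 divides 72, and φ(12) = 4.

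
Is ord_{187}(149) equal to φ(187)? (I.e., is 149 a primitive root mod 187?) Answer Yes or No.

No

187 = 11 · 17 is a product of two distinct odd primes, so (Z/187Z)^× ≅ (Z/11Z)^× × (Z/17Z)^× is not cyclic.
No primitive root modulo 187 exists; in particular 149 is not one.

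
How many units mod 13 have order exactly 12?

4

φ(13) = 13 − 1 = 12 = 2^2 · 3.
(Z/13Z)^× is cyclic (|G| = 12); a cyclic group of order m has exactly φ(d) elements of each order d | m, and none otherwise.
12 = 2^2 · 3 divides 12, and φ(12) = 4.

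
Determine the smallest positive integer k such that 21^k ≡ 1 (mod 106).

52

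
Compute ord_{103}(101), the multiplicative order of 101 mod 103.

Since 101 ∈ (Z/103Z)^×, its order divides φ(103) = 103 − 1 = 102 = 2 · 3 · 17.
Divisors of 102: 1, 2, 3, 6, 17, 34, 51, 102.
Check 101^d mod 103 for each divisor in increasing order:
101^1 ≡ 101
101^2 ≡ 4
101^3 ≡ 95
101^6 ≡ 64
101^17 ≡ 47
101^34 ≡ 46
101^51 ≡ 102
101^102 ≡ 1
Therefore the multiplicative order of 101 modulo 103 is 102.

102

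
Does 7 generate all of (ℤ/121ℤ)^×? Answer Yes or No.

φ(121) = φ(11^2) = 11·(11−1) = 110 = 2 · 5 · 11.
Test 7^(110/q) mod 121 for each prime factor q of 110:
7^55 ≡ 120 (mod 121)  [q = 2: ≢ 1 ✓]
7^22 ≡ 27 (mod 121)  [q = 5: ≢ 1 ✓]
7^10 ≡ 23 (mod 121)  [q = 11: ≢ 1 ✓]
None equal 1, so ord_121(7) = 110: 7 is a primitive root.

Yes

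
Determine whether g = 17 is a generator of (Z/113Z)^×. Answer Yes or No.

Yes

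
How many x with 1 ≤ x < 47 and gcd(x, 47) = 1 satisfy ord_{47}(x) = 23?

22

φ(47) = 47 − 1 = 46 = 2 · 23.
Since (Z/47Z)^× is cyclic of order 46, the number of elements of order d is φ(d) when d | 46 and 0 otherwise.
23 | 46, and φ(23) = 23 − 1 = 22.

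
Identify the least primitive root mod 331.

3

φ(331) = 331 − 1 = 330 = 2 · 3 · 5 · 11.
g is a primitive root iff g^(330/q) ≢ 1 (mod 331) for each prime q ∈ {2, 3, 5, 11}.
g = 2: 2^165 ≡ 330; 2^110 ≡ 299; 2^66 ≡ 64; 2^30 ≡ 1 — hits 1, so not a primitive root.
g = 3: 3^165 ≡ 330; 3^110 ≡ 299; 3^66 ≡ 64; 3^30 ≡ 270 — none is 1, so 3 is a primitive root.
The smallest primitive root modulo 331 is 3.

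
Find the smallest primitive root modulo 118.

φ(118) = φ(2)·φ(59) = 1·58 = 58 = 2 · 29.
Test candidates g = 2, 3, … against the prime factors q ∈ {2, 29} of φ(118): g is a generator iff g^(58/q) ≢ 1 for every such q.
g = 2: gcd(2, 118) = 2 > 1, not a unit — skip.
g = 3: 3^29 ≡ 1 — hits 1, so not a primitive root.
g = 4: gcd(4, 118) = 2 > 1, not a unit — skip.
g = 5: 5^29 ≡ 1 — hits 1, so not a primitive root.
g = 6: gcd(6, 118) = 2 > 1, not a unit — skip.
g = 7: 7^29 ≡ 1 — hits 1, so not a primitive root.
g = 8: gcd(8, 118) = 2 > 1, not a unit — skip.
g = 9: 9^29 ≡ 1 — hits 1, so not a primitive root.
g = 10: gcd(10, 118) = 2 > 1, not a unit — skip.
g = 11: 11^29 ≡ 117; 11^2 ≡ 3 — none is 1, so 11 is a primitive root.
Hence the least primitive root of 118 is 11.

11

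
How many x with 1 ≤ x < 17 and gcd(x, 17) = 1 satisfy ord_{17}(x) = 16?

8

φ(17) = 17 − 1 = 16 = 2^4.
Since (Z/17Z)^× is cyclic of order 16, the number of elements of order d is φ(d) when d | 16 and 0 otherwise.
16 = 2^4 divides 16, and φ(16) = 8.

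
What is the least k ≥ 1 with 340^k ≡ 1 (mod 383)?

382

ord(340) | φ(383) = 383 − 1 = 382 = 2 · 191.
Divisors of 382: 1, 2, 191, 382.
Check 340^d mod 383 for each divisor in increasing order:
340^1 ≡ 340
340^2 ≡ 317
340^191 ≡ 382
340^382 ≡ 1
Therefore the multiplicative order of 340 modulo 383 is 382.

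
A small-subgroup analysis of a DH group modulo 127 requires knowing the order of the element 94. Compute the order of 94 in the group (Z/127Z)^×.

21

The order of 94 must divide φ(127) = 127 − 1 = 126 = 2 · 3^2 · 7.
Divisors of 126: 1, 2, 3, 6, 7, 9, 14, 18, 21, 42, 63, 126.
Evaluate successive powers at the divisors of 126:
94^1 ≡ 94
94^2 ≡ 73
94^3 ≡ 4
94^6 ≡ 16
94^7 ≡ 107
94^9 ≡ 64
94^14 ≡ 19
94^18 ≡ 32
94^21 ≡ 1
Hence ord(94) = 21.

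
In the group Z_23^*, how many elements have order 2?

1

φ(23) = 23 − 1 = 22 = 2 · 11.
(Z/23Z)^× is cyclic (|G| = 22); a cyclic group of order m has exactly φ(d) elements of each order d | m, and none otherwise.
2 | 22, and φ(2) = 2 − 1 = 1.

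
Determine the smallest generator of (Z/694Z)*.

φ(694) = φ(2)·φ(347) = 1·346 = 346 = 2 · 173.
Test candidates g = 2, 3, … against the prime factors q ∈ {2, 173} of φ(694): g is a generator iff g^(346/q) ≢ 1 for every such q.
g = 2: gcd(2, 694) = 2 > 1, not a unit — skip.
g = 3: 3^173 ≡ 1 — hits 1, so not a primitive root.
g = 4: gcd(4, 694) = 2 > 1, not a unit — skip.
g = 5: 5^173 ≡ 693; 5^2 ≡ 25 — none is 1, so 5 is a primitive root.
So 5 is the smallest generator of (Z/694Z)^×.

5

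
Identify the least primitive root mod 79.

3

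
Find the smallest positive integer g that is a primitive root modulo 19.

φ(19) = 19 − 1 = 18 = 2 · 3^2.
Test candidates g = 2, 3, … against the prime factors q ∈ {2, 3} of φ(19): g is a generator iff g^(18/q) ≢ 1 for every such q.
g = 2: 2^9 ≡ 18; 2^6 ≡ 7 — none is 1, so 2 is a primitive root.
The smallest primitive root modulo 19 is 2.

2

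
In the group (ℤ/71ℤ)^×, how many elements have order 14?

6

φ(71) = 71 − 1 = 70 = 2 · 5 · 7.
In a cyclic group of order 70, there are φ(d) elements of order d for each divisor d of 70, and zero for non-divisors.
14 = 2 · 7 divides 70, and φ(14) = 6.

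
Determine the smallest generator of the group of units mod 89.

3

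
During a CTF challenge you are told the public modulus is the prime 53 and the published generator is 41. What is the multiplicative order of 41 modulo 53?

52

The order of 41 must divide φ(53) = 53 − 1 = 52 = 2^2 · 13.
Divisors of 52: 1, 2, 4, 13, 26, 52.
Check 41^d mod 53 for each divisor in increasing order:
41^1 ≡ 41
41^2 ≡ 38
41^4 ≡ 13
41^13 ≡ 30
41^26 ≡ 52
41^52 ≡ 1
The smallest such exponent is 52, so the order of 41 is 52.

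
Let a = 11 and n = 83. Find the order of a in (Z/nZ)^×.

Since 11 ∈ (Z/83Z)^×, its order divides φ(83) = 83 − 1 = 82 = 2 · 41.
Divisors of 82: 1, 2, 41, 82.
Compute 11^d (mod 83) for the divisors d until we hit 1:
11^1 ≡ 11 (mod 83)
11^2 ≡ 38 (mod 83)
11^41 ≡ 1 (mod 83) ✓
Hence ord(11) = 41.

41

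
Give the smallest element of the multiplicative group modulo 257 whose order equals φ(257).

φ(257) = 257 − 1 = 256 = 2^8.
Test candidates g = 2, 3, … against the prime factors q ∈ {2} of φ(257): g is a generator iff g^(256/q) ≢ 1 for every such q.
g = 2: 2^128 ≡ 1 — hits 1, so not a primitive root.
g = 3: 3^128 ≡ 256 — none is 1, so 3 is a primitive root.
So 3 is the smallest generator of (Z/257Z)^×.

3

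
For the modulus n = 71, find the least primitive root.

φ(71) = 71 − 1 = 70 = 2 · 5 · 7.
g is a primitive root iff g^(70/q) ≢ 1 (mod 71) for each prime q ∈ {2, 5, 7}.
g = 2: 2^35 ≡ 1 — hits 1, so not a primitive root.
g = 3: 3^35 ≡ 1 — hits 1, so not a primitive root.
g = 4: 4^35 ≡ 1 — hits 1, so not a primitive root.
g = 5: 5^35 ≡ 1 — hits 1, so not a primitive root.
g = 6: 6^35 ≡ 1 — hits 1, so not a primitive root.
g = 7: 7^35 ≡ 70; 7^14 ≡ 54; 7^10 ≡ 45 — none is 1, so 7 is a primitive root.
So 7 is the smallest generator of (Z/71Z)^×.

7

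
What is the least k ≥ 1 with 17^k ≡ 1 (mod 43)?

21

ord(17) | φ(43) = 43 − 1 = 42 = 2 · 3 · 7.
Divisors of 42: 1, 2, 3, 6, 7, 14, 21, 42.
Compute 17^d (mod 43) for the divisors d until we hit 1:
17^1 ≡ 17 (mod 43)
17^2 ≡ 31 (mod 43)
17^3 ≡ 11 (mod 43)
17^6 ≡ 35 (mod 43)
17^7 ≡ 36 (mod 43)
17^14 ≡ 6 (mod 43)
17^21 ≡ 1 (mod 43) ✓
Therefore the multiplicative order of 17 modulo 43 is 21.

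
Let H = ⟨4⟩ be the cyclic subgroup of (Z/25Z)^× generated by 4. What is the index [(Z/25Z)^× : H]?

Since 4 ∈ (Z/25Z)^×, its order divides φ(25) = φ(5^2) = 5·(5−1) = 20 = 2^2 · 5.
Divisors of 20: 1, 2, 4, 5, 10, 20.
Evaluate successive powers at the divisors of 20:
4^1 ≡ 4 (mod 25)
4^2 ≡ 16 (mod 25)
4^4 ≡ 6 (mod 25)
4^5 ≡ 24 (mod 25)
4^10 ≡ 1 (mod 25) ✓
Thus |⟨4⟩| = ord(4) = 10.
The index is φ(25) / ord(4) = 20 / 10 = 2.

2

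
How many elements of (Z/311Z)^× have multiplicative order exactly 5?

φ(311) = 311 − 1 = 310 = 2 · 5 · 31.
(Z/311Z)^× is cyclic (|G| = 310); a cyclic group of order m has exactly φ(d) elements of each order d | m, and none otherwise.
5 | 310, and φ(5) = 5 − 1 = 4.

4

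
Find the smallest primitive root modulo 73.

5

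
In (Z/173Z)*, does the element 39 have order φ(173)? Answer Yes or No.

Yes

φ(173) = 173 − 1 = 172 = 2^2 · 43.
39 is a primitive root mod 173 iff 39^(φ(173)/q) ≢ 1 for every prime q | φ(173), i.e. q ∈ {2, 43}.
39^86 ≡ 172 (mod 173)  [q = 2: ≢ 1 ✓]
39^4 ≡ 85 (mod 173)  [q = 43: ≢ 1 ✓]
Every test exponent gives a nontrivial residue, hence 39 generates the full group.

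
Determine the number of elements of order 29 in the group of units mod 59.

28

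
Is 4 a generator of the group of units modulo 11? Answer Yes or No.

No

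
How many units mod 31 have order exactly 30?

φ(31) = 31 − 1 = 30 = 2 · 3 · 5.
Since (Z/31Z)^× is cyclic of order 30, the number of elements of order d is φ(d) when d | 30 and 0 otherwise.
30 = 2 · 3 · 5 divides 30, and φ(30) = 8.

8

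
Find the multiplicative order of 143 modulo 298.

Since 143 ∈ (Z/298Z)^×, its order divides φ(298) = φ(2)·φ(149) = 1·148 = 148 = 2^2 · 37.
Divisors of 148: 1, 2, 4, 37, 74, 148.
Check 143^d mod 298 for each divisor in increasing order:
143^1 ≡ 143 (mod 298)
143^2 ≡ 185 (mod 298)
143^4 ≡ 253 (mod 298)
143^37 ≡ 297 (mod 298)
143^74 ≡ 1 (mod 298) ✓
So ord_298(143) = 74.

74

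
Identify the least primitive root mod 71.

7

φ(71) = 71 − 1 = 70 = 2 · 5 · 7.
Test candidates g = 2, 3, … against the prime factors q ∈ {2, 5, 7} of φ(71): g is a generator iff g^(70/q) ≢ 1 for every such q.
g = 2: 2^35 ≡ 1 — hits 1, so not a primitive root.
g = 3: 3^35 ≡ 1 — hits 1, so not a primitive root.
g = 4: 4^35 ≡ 1 — hits 1, so not a primitive root.
g = 5: 5^35 ≡ 1 — hits 1, so not a primitive root.
g = 6: 6^35 ≡ 1 — hits 1, so not a primitive root.
g = 7: 7^35 ≡ 70; 7^14 ≡ 54; 7^10 ≡ 45 — none is 1, so 7 is a primitive root.
The smallest primitive root modulo 71 is 7.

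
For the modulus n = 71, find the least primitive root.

φ(71) = 71 − 1 = 70 = 2 · 5 · 7.
g is a primitive root iff g^(70/q) ≢ 1 (mod 71) for each prime q ∈ {2, 5, 7}.
g = 2: 2^35 ≡ 1 — hits 1, so not a primitive root.
g = 3: 3^35 ≡ 1 — hits 1, so not a primitive root.
g = 4: 4^35 ≡ 1 — hits 1, so not a primitive root.
g = 5: 5^35 ≡ 1 — hits 1, so not a primitive root.
g = 6: 6^35 ≡ 1 — hits 1, so not a primitive root.
g = 7: 7^35 ≡ 70; 7^14 ≡ 54; 7^10 ≡ 45 — none is 1, so 7 is a primitive root.
Hence the least primitive root of 71 is 7.

7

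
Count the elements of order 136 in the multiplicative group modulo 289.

64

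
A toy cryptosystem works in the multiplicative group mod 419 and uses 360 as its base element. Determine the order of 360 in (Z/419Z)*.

22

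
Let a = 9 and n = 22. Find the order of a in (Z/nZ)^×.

5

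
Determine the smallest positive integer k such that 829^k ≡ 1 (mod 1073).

36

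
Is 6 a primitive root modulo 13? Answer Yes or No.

Yes

φ(13) = 13 − 1 = 12 = 2^2 · 3.
An element g generates (Z/13Z)^× iff g^(12/q) ≢ 1 (mod 13) for each prime q ∈ {2, 3}.
6^6 ≡ 12 (mod 13)  [q = 2: ≢ 1 ✓]
6^4 ≡ 9 (mod 13)  [q = 3: ≢ 1 ✓]
All checks pass, so 6 has order 12 and is a primitive root modulo 13.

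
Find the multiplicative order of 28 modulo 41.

40

ord(28) | φ(41) = 41 − 1 = 40 = 2^3 · 5.
Divisors of 40: 1, 2, 4, 5, 8, 10, 20, 40.
Check 28^d mod 41 for each divisor in increasing order:
28^1 ≡ 28 (mod 41)
28^2 ≡ 5 (mod 41)
28^4 ≡ 25 (mod 41)
28^5 ≡ 3 (mod 41)
28^8 ≡ 10 (mod 41)
28^10 ≡ 9 (mod 41)
28^20 ≡ 40 (mod 41)
28^40 ≡ 1 (mod 41) ✓
Hence ord(28) = 40.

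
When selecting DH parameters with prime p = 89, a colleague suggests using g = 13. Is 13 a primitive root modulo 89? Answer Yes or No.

Yes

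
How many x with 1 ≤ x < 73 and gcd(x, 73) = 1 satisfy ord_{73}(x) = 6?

2

φ(73) = 73 − 1 = 72 = 2^3 · 3^2.
(Z/73Z)^× is cyclic (|G| = 72); a cyclic group of order m has exactly φ(d) elements of each order d | m, and none otherwise.
6 = 2 · 3 divides 72, and φ(6) = 2.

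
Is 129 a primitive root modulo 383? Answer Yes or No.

No

φ(383) = 383 − 1 = 382 = 2 · 191.
129 is a primitive root mod 383 iff 129^(φ(383)/q) ≢ 1 for every prime q | φ(383), i.e. q ∈ {2, 191}.
129^191 ≡ 1 (mod 383)  [q = 2: ≡ 1 ✗]
129^2 ≡ 172 (mod 383)  [q = 191: ≢ 1 ✓]
Since 129^191 ≡ 1, the order of 129 divides 191 < 382, so 129 is not a primitive root.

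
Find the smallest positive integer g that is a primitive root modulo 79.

φ(79) = 79 − 1 = 78 = 2 · 3 · 13.
g is a primitive root iff g^(78/q) ≢ 1 (mod 79) for each prime q ∈ {2, 3, 13}.
g = 2: 2^39 ≡ 1 — hits 1, so not a primitive root.
g = 3: 3^39 ≡ 78; 3^26 ≡ 23; 3^6 ≡ 18 — none is 1, so 3 is a primitive root.
Hence the least primitive root of 79 is 3.

3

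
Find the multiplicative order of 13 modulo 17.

4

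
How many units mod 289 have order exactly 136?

φ(289) = φ(17^2) = 17·(17−1) = 272 = 2^4 · 17.
(Z/289Z)^× is cyclic (|G| = 272); a cyclic group of order m has exactly φ(d) elements of each order d | m, and none otherwise.
136 = 2^3 · 17 divides 272, and φ(136) = 64.

64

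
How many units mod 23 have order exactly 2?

φ(23) = 23 − 1 = 22 = 2 · 11.
Since (Z/23Z)^× is cyclic of order 22, the number of elements of order d is φ(d) when d | 22 and 0 otherwise.
2 | 22, and φ(2) = 2 − 1 = 1.

1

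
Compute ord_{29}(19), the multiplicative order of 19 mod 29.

28

ord(19) | φ(29) = 29 − 1 = 28 = 2^2 · 7.
Divisors of 28: 1, 2, 4, 7, 14, 28.
Test each divisor d:
19^1 ≡ 19 (mod 29)
19^2 ≡ 13 (mod 29)
19^4 ≡ 24 (mod 29)
19^7 ≡ 12 (mod 29)
19^14 ≡ 28 (mod 29)
19^28 ≡ 1 (mod 29) ✓
Hence ord(19) = 28.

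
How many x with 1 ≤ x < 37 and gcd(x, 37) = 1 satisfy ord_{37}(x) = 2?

φ(37) = 37 − 1 = 36 = 2^2 · 3^2.
(Z/37Z)^× is cyclic (|G| = 36); a cyclic group of order m has exactly φ(d) elements of each order d | m, and none otherwise.
2 | 36, and φ(2) = 2 − 1 = 1.

1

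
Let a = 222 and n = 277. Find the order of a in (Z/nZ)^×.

By Lagrange's theorem, ord_277(222) divides φ(277) = 277 − 1 = 276 = 2^2 · 3 · 23.
Divisors of 276: 1, 2, 3, 4, 6, 12, 23, 46, 69, 92, 138, 276.
Check 222^d mod 277 for each divisor in increasing order:
222^1 ≡ 222 (mod 277)
222^2 ≡ 255 (mod 277)
222^3 ≡ 102 (mod 277)
222^4 ≡ 207 (mod 277)
222^6 ≡ 155 (mod 277)
222^12 ≡ 203 (mod 277)
222^23 ≡ 117 (mod 277)
222^46 ≡ 116 (mod 277)
222^69 ≡ 276 (mod 277)
222^92 ≡ 160 (mod 277)
222^138 ≡ 1 (mod 277) ✓
Hence ord(222) = 138.

138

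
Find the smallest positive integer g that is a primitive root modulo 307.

5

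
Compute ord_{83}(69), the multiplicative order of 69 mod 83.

ord(69) | φ(83) = 83 − 1 = 82 = 2 · 41.
Divisors of 82: 1, 2, 41, 82.
Check 69^d mod 83 for each divisor in increasing order:
69^1 ≡ 69
69^2 ≡ 30
69^41 ≡ 1
Hence ord(69) = 41.

41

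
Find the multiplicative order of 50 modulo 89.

22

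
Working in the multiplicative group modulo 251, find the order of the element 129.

250

By Lagrange's theorem, ord_251(129) divides φ(251) = 251 − 1 = 250 = 2 · 5^3.
Divisors of 250: 1, 2, 5, 10, 25, 50, 125, 250.
Evaluate successive powers at the divisors of 250:
129^1 ≡ 129
129^2 ≡ 75
129^5 ≡ 235
129^10 ≡ 5
129^25 ≡ 102
129^50 ≡ 113
129^125 ≡ 250
129^250 ≡ 1
Hence ord(129) = 250.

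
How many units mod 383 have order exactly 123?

0

φ(383) = 383 − 1 = 382 = 2 · 191.
In a cyclic group of order 382, there are φ(d) elements of order d for each divisor d of 382, and zero for non-divisors.
Since 123 ∤ 382, the count is 0.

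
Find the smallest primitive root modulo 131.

2

φ(131) = 131 − 1 = 130 = 2 · 5 · 13.
g is a primitive root iff g^(130/q) ≢ 1 (mod 131) for each prime q ∈ {2, 5, 13}.
g = 2: 2^65 ≡ 130; 2^26 ≡ 53; 2^10 ≡ 107 — none is 1, so 2 is a primitive root.
Hence the least primitive root of 131 is 2.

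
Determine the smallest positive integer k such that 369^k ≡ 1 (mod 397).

396

By Lagrange's theorem, ord_397(369) divides φ(397) = 397 − 1 = 396 = 2^2 · 3^2 · 11.
Divisors of 396: 1, 2, 3, 4, 6, 9, 11, 12, 18, 22, 33, 36, 44, 66, 99, 132, 198, 396.
Test each divisor d:
369^1 ≡ 369 (mod 397)
369^2 ≡ 387 (mod 397)
369^3 ≡ 280 (mod 397)
369^4 ≡ 100 (mod 397)
369^6 ≡ 191 (mod 397)
369^9 ≡ 282 (mod 397)
369^11 ≡ 356 (mod 397)
369^12 ≡ 354 (mod 397)
369^18 ≡ 124 (mod 397)
369^22 ≡ 93 (mod 397)
369^33 ≡ 157 (mod 397)
369^36 ≡ 290 (mod 397)
369^44 ≡ 312 (mod 397)
369^66 ≡ 35 (mod 397)
369^99 ≡ 334 (mod 397)
369^132 ≡ 34 (mod 397)
369^198 ≡ 396 (mod 397)
369^396 ≡ 1 (mod 397) ✓
Therefore the multiplicative order of 369 modulo 397 is 396.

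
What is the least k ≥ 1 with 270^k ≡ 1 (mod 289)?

ord(270) | φ(289) = φ(17^2) = 17·(17−1) = 272 = 2^4 · 17.
Divisors of 272: 1, 2, 4, 8, 16, 17, 34, 68, 136, 272.
Test each divisor d:
270^1 ≡ 270
270^2 ≡ 72
270^4 ≡ 271
270^8 ≡ 35
270^16 ≡ 69
270^17 ≡ 134
270^34 ≡ 38
270^68 ≡ 288
270^136 ≡ 1
The smallest such exponent is 136, so the order of 270 is 136.

136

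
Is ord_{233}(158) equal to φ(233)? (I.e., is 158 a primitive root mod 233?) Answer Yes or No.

Yes

φ(233) = 233 − 1 = 232 = 2^3 · 29.
It suffices to check that the order of 158 is not a proper divisor of 232: compute 158^(232/q) for q ∈ {2, 29}.
158^116 ≡ 232 (mod 233)  [q = 2: ≢ 1 ✓]
158^8 ≡ 184 (mod 233)  [q = 29: ≢ 1 ✓]
Every test exponent gives a nontrivial residue, hence 158 generates the full group.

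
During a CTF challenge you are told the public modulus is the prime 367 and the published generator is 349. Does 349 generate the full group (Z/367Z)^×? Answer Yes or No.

Yes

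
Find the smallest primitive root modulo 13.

φ(13) = 13 − 1 = 12 = 2^2 · 3.
Test candidates g = 2, 3, … against the prime factors q ∈ {2, 3} of φ(13): g is a generator iff g^(12/q) ≢ 1 for every such q.
g = 2: 2^6 ≡ 12; 2^4 ≡ 3 — none is 1, so 2 is a primitive root.
Hence the least primitive root of 13 is 2.

2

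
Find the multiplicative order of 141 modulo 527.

Since 141 ∈ (Z/527Z)^×, its order divides φ(527) = φ(17·31) = (17−1)·(31−1) = 16·30 = 480 = 2^5 · 3 · 5.
Divisors of 480: 1, 2, 3, 4, 5, 6, 8, 10, 12, 15, 16, 20, 24, 30, 32, 40, 48, 60, 80, 96, 120, 160, 240, 480.
Compute 141^d (mod 527) for the divisors d until we hit 1:
141^1 ≡ 141 (mod 527)
141^2 ≡ 382 (mod 527)
141^3 ≡ 108 (mod 527)
141^4 ≡ 472 (mod 527)
141^5 ≡ 150 (mod 527)
141^6 ≡ 70 (mod 527)
141^8 ≡ 390 (mod 527)
141^10 ≡ 366 (mod 527)
141^12 ≡ 157 (mod 527)
141^15 ≡ 92 (mod 527)
141^16 ≡ 324 (mod 527)
141^20 ≡ 98 (mod 527)
141^24 ≡ 407 (mod 527)
141^30 ≡ 32 (mod 527)
141^32 ≡ 103 (mod 527)
141^40 ≡ 118 (mod 527)
141^48 ≡ 171 (mod 527)
141^60 ≡ 497 (mod 527)
141^80 ≡ 222 (mod 527)
141^96 ≡ 256 (mod 527)
141^120 ≡ 373 (mod 527)
141^160 ≡ 273 (mod 527)
141^240 ≡ 1 (mod 527) ✓
The smallest such exponent is 240, so the order of 141 is 240.

240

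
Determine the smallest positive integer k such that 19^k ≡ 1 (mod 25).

10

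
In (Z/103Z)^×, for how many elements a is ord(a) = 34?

16

φ(103) = 103 − 1 = 102 = 2 · 3 · 17.
Since (Z/103Z)^× is cyclic of order 102, the number of elements of order d is φ(d) when d | 102 and 0 otherwise.
34 = 2 · 17 divides 102, and φ(34) = 16.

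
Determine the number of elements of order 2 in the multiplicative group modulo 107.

1

φ(107) = 107 − 1 = 106 = 2 · 53.
In a cyclic group of order 106, there are φ(d) elements of order d for each divisor d of 106, and zero for non-divisors.
2 | 106, and φ(2) = 2 − 1 = 1.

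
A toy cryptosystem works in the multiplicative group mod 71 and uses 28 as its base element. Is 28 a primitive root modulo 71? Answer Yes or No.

Yes

φ(71) = 71 − 1 = 70 = 2 · 5 · 7.
An element g generates (Z/71Z)^× iff g^(70/q) ≢ 1 (mod 71) for each prime q ∈ {2, 5, 7}.
28^35 ≡ 70 (mod 71)  [q = 2: ≢ 1 ✓]
28^14 ≡ 57 (mod 71)  [q = 5: ≢ 1 ✓]
28^10 ≡ 30 (mod 71)  [q = 7: ≢ 1 ✓]
All checks pass, so 28 has order 70 and is a primitive root modulo 71.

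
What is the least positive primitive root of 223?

3

φ(223) = 223 − 1 = 222 = 2 · 3 · 37.
g is a primitive root iff g^(222/q) ≢ 1 (mod 223) for each prime q ∈ {2, 3, 37}.
g = 2: 2^111 ≡ 1 — hits 1, so not a primitive root.
g = 3: 3^111 ≡ 222; 3^74 ≡ 183; 3^6 ≡ 60 — none is 1, so 3 is a primitive root.
The smallest primitive root modulo 223 is 3.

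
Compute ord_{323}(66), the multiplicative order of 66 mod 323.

72

By Lagrange's theorem, ord_323(66) divides φ(323) = φ(17·19) = (17−1)·(19−1) = 16·18 = 288 = 2^5 · 3^2.
Divisors of 288: 1, 2, 3, 4, 6, 8, 9, 12, 16, 18, 24, 32, 36, 48, 72, 96, 144, 288.
Test each divisor d:
66^1 ≡ 66 (mod 323)
66^2 ≡ 157 (mod 323)
66^3 ≡ 26 (mod 323)
66^4 ≡ 101 (mod 323)
66^6 ≡ 30 (mod 323)
66^8 ≡ 188 (mod 323)
66^9 ≡ 134 (mod 323)
66^12 ≡ 254 (mod 323)
66^16 ≡ 137 (mod 323)
66^18 ≡ 191 (mod 323)
66^24 ≡ 239 (mod 323)
66^32 ≡ 35 (mod 323)
66^36 ≡ 305 (mod 323)
66^48 ≡ 273 (mod 323)
66^72 ≡ 1 (mod 323) ✓
Hence ord(66) = 72.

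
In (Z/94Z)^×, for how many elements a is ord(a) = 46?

φ(94) = φ(2)·φ(47) = 1·46 = 46 = 2 · 23.
Since (Z/94Z)^× is cyclic of order 46, the number of elements of order d is φ(d) when d | 46 and 0 otherwise.
46 = 2 · 23 divides 46, and φ(46) = 22.

22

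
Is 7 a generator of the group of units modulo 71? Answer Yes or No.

Yes

φ(71) = 71 − 1 = 70 = 2 · 5 · 7.
Test 7^(70/q) mod 71 for each prime factor q of 70:
7^35 ≡ 70 (mod 71)  [q = 2: ≢ 1 ✓]
7^14 ≡ 54 (mod 71)  [q = 5: ≢ 1 ✓]
7^10 ≡ 45 (mod 71)  [q = 7: ≢ 1 ✓]
Every test exponent gives a nontrivial residue, hence 7 generates the full group.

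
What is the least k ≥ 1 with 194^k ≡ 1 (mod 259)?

ord(194) | φ(259) = φ(7·37) = (7−1)·(37−1) = 6·36 = 216 = 2^3 · 3^3.
Divisors of 216: 1, 2, 3, 4, 6, 8, 9, 12, 18, 24, 27, 36, 54, 72, 108, 216.
Evaluate successive powers at the divisors of 216:
194^1 ≡ 194
194^2 ≡ 81
194^3 ≡ 174
194^4 ≡ 86
194^6 ≡ 232
194^8 ≡ 144
194^9 ≡ 223
194^12 ≡ 211
194^18 ≡ 1
So ord_259(194) = 18.

18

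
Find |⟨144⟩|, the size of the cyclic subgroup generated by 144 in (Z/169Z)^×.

The order of 144 must divide φ(169) = φ(13^2) = 13·(13−1) = 156 = 2^2 · 3 · 13.
Divisors of 156: 1, 2, 3, 4, 6, 12, 13, 26, 39, 52, 78, 156.
Evaluate successive powers at the divisors of 156:
144^1 ≡ 144 (mod 169)
144^2 ≡ 118 (mod 169)
144^3 ≡ 92 (mod 169)
144^4 ≡ 66 (mod 169)
144^6 ≡ 14 (mod 169)
144^12 ≡ 27 (mod 169)
144^13 ≡ 1 (mod 169) ✓
So ord_169(144) = 13.

13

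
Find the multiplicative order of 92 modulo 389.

Since 92 ∈ (Z/389Z)^×, its order divides φ(389) = 389 − 1 = 388 = 2^2 · 97.
Divisors of 388: 1, 2, 4, 97, 194, 388.
Check 92^d mod 389 for each divisor in increasing order:
92^1 ≡ 92
92^2 ≡ 295
92^4 ≡ 278
92^97 ≡ 274
92^194 ≡ 388
92^388 ≡ 1
The smallest such exponent is 388, so the order of 92 is 388.

388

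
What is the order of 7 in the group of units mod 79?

78

Since 7 ∈ (Z/79Z)^×, its order divides φ(79) = 79 − 1 = 78 = 2 · 3 · 13.
Divisors of 78: 1, 2, 3, 6, 13, 26, 39, 78.
Compute 7^d (mod 79) for the divisors d until we hit 1:
7^1 ≡ 7 (mod 79)
7^2 ≡ 49 (mod 79)
7^3 ≡ 27 (mod 79)
7^6 ≡ 18 (mod 79)
7^13 ≡ 56 (mod 79)
7^26 ≡ 55 (mod 79)
7^39 ≡ 78 (mod 79)
7^78 ≡ 1 (mod 79) ✓
The smallest such exponent is 78, so the order of 7 is 78.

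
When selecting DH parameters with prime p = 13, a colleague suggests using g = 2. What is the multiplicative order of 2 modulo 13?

Since 2 ∈ (Z/13Z)^×, its order divides φ(13) = 13 − 1 = 12 = 2^2 · 3.
Divisors of 12: 1, 2, 3, 4, 6, 12.
Evaluate successive powers at the divisors of 12:
2^1 ≡ 2
2^2 ≡ 4
2^3 ≡ 8
2^4 ≡ 3
2^6 ≡ 12
2^12 ≡ 1
So ord_13(2) = 12.

12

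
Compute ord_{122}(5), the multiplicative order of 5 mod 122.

30

Since 5 ∈ (Z/122Z)^×, its order divides φ(122) = φ(2)·φ(61) = 1·60 = 60 = 2^2 · 3 · 5.
Divisors of 60: 1, 2, 3, 4, 5, 6, 10, 12, 15, 20, 30, 60.
Check 5^d mod 122 for each divisor in increasing order:
5^1 ≡ 5
5^2 ≡ 25
5^3 ≡ 3
5^4 ≡ 15
5^5 ≡ 75
5^6 ≡ 9
5^10 ≡ 13
5^12 ≡ 81
5^15 ≡ 121
5^20 ≡ 47
5^30 ≡ 1
Hence ord(5) = 30.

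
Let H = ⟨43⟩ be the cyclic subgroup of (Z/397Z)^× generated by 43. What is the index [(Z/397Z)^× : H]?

6

The order of 43 must divide φ(397) = 397 − 1 = 396 = 2^2 · 3^2 · 11.
Divisors of 396: 1, 2, 3, 4, 6, 9, 11, 12, 18, 22, 33, 36, 44, 66, 99, 132, 198, 396.
Evaluate successive powers at the divisors of 396:
43^1 ≡ 43
43^2 ≡ 261
43^3 ≡ 107
43^4 ≡ 234
43^6 ≡ 333
43^9 ≡ 298
43^11 ≡ 363
43^12 ≡ 126
43^18 ≡ 273
43^22 ≡ 362
43^33 ≡ 396
43^36 ≡ 290
43^44 ≡ 34
43^66 ≡ 1
Thus |⟨43⟩| = ord(43) = 66.
[(Z/397Z)^× : ⟨43⟩] = 396/66 = 6.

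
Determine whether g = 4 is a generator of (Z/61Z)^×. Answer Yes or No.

No

φ(61) = 61 − 1 = 60 = 2^2 · 3 · 5.
An element g generates (Z/61Z)^× iff g^(60/q) ≢ 1 (mod 61) for each prime q ∈ {2, 3, 5}.
4^30 ≡ 1 (mod 61)  [q = 2: ≡ 1 ✗]
4^20 ≡ 13 (mod 61)  [q = 3: ≢ 1 ✓]
4^12 ≡ 20 (mod 61)  [q = 5: ≢ 1 ✓]
4^30 ≡ 1 shows ord(4) | 30, strictly less than φ(61); not a primitive root.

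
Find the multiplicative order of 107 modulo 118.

29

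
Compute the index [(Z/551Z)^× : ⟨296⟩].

12

The order of 296 must divide φ(551) = φ(19·29) = (19−1)·(29−1) = 18·28 = 504 = 2^3 · 3^2 · 7.
Divisors of 504: 1, 2, 3, 4, 6, 7, 8, 9, 12, 14, 18, 21, 24, 28, 36, 42, 56, 63, 72, 84, 126, 168, 252, 504.
Test each divisor d:
296^1 ≡ 296
296^2 ≡ 7
296^3 ≡ 419
296^4 ≡ 49
296^6 ≡ 343
296^7 ≡ 144
296^8 ≡ 197
296^9 ≡ 457
296^12 ≡ 286
296^14 ≡ 349
296^18 ≡ 20
296^21 ≡ 115
296^24 ≡ 248
296^28 ≡ 30
296^36 ≡ 400
296^42 ≡ 1
So ord_551(296) = 42, hence |⟨296⟩| = 42.
Index = |(Z/551Z)^×| / |⟨296⟩| = 504 / 42 = 12.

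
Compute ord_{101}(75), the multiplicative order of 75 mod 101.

100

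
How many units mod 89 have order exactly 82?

φ(89) = 89 − 1 = 88 = 2^3 · 11.
In a cyclic group of order 88, there are φ(d) elements of order d for each divisor d of 88, and zero for non-divisors.
82 does not divide 88, so no element of (Z/89Z)^× has order 82.

0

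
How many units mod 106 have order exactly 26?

12

φ(106) = φ(2)·φ(53) = 1·52 = 52 = 2^2 · 13.
(Z/106Z)^× is cyclic (|G| = 52); a cyclic group of order m has exactly φ(d) elements of each order d | m, and none otherwise.
26 = 2 · 13 divides 52, and φ(26) = 12.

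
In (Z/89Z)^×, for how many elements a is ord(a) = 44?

φ(89) = 89 − 1 = 88 = 2^3 · 11.
(Z/89Z)^× is cyclic (|G| = 88); a cyclic group of order m has exactly φ(d) elements of each order d | m, and none otherwise.
44 = 2^2 · 11 divides 88, and φ(44) = 20.

20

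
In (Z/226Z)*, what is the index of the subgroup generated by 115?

4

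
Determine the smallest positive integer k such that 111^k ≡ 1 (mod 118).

58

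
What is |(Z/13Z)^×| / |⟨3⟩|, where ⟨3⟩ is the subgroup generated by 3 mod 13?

4

Since 3 ∈ (Z/13Z)^×, its order divides φ(13) = 13 − 1 = 12 = 2^2 · 3.
Divisors of 12: 1, 2, 3, 4, 6, 12.
Check 3^d mod 13 for each divisor in increasing order:
3^1 ≡ 3 (mod 13)
3^2 ≡ 9 (mod 13)
3^3 ≡ 1 (mod 13) ✓
Thus |⟨3⟩| = ord(3) = 3.
Index = |(Z/13Z)^×| / |⟨3⟩| = 12 / 3 = 4.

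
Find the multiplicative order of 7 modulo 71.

By Lagrange's theorem, ord_71(7) divides φ(71) = 71 − 1 = 70 = 2 · 5 · 7.
Divisors of 70: 1, 2, 5, 7, 10, 14, 35, 70.
Evaluate successive powers at the divisors of 70:
7^1 ≡ 7
7^2 ≡ 49
7^5 ≡ 51
7^7 ≡ 14
7^10 ≡ 45
7^14 ≡ 54
7^35 ≡ 70
7^70 ≡ 1
Hence ord(7) = 70.

70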